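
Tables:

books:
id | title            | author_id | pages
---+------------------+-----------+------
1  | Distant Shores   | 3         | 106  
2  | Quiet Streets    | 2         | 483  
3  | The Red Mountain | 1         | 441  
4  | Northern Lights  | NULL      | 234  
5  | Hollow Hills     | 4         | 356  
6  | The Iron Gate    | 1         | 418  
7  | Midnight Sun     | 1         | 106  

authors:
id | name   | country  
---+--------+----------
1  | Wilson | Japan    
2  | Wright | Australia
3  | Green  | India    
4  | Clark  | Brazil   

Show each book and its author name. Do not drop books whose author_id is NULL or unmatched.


LEFT JOIN keeps every row from books (the left table); where author_id has no match in authors, the author columns become NULL. Walk through each book:
  - book 1 (Distant Shores): author_id=3 -> matches Green
  - book 2 (Quiet Streets): author_id=2 -> matches Wright
  - book 3 (The Red Mountain): author_id=1 -> matches Wilson
  - book 4 (Northern Lights): author_id=NULL, no match -> kept with NULL
  - book 5 (Hollow Hills): author_id=4 -> matches Clark
  - book 6 (The Iron Gate): author_id=1 -> matches Wilson
  - book 7 (Midnight Sun): author_id=1 -> matches Wilson
All 7 rows appear; 1 has NULL author.

SQL:
SELECT a.title, b.name AS author
FROM books a
LEFT JOIN authors b ON a.author_id = b.id

Result:
title            | author
-----------------+-------
Distant Shores   | Green 
Quiet Streets    | Wright
The Red Mountain | Wilson
Northern Lights  | NULL  
Hollow Hills     | Clark 
The Iron Gate    | Wilson
Midnight Sun     | Wilson


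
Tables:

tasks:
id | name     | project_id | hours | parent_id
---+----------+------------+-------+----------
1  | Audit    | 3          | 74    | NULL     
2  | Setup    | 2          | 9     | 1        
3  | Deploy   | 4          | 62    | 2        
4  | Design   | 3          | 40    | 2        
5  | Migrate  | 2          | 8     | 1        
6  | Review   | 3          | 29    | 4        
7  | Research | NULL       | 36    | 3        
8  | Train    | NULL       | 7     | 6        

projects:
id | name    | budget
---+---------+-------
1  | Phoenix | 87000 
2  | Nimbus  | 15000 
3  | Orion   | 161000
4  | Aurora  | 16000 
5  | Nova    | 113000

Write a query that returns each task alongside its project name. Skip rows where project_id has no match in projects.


INNER JOIN keeps only tasks rows whose project_id matches an id in projects. Walk through each task:
  - task 1 (Audit): project_id=3 -> matches Orion
  - task 2 (Setup): project_id=2 -> matches Nimbus
  - task 3 (Deploy): project_id=4 -> matches Aurora
  - task 4 (Design): project_id=3 -> matches Orion
  - task 5 (Migrate): project_id=2 -> matches Nimbus
  - task 6 (Review): project_id=3 -> matches Orion
  - task 7 (Research): project_id=NULL, no match -> dropped
  - task 8 (Train): project_id=NULL, no match -> dropped
So 2 of 8 rows are dropped.

SQL:
SELECT a.name, b.name AS project
FROM tasks a
INNER JOIN projects b ON a.project_id = b.id

Result:
name    | project
--------+--------
Audit   | Orion  
Setup   | Nimbus 
Deploy  | Aurora 
Design  | Orion  
Migrate | Nimbus 
Review  | Orion  


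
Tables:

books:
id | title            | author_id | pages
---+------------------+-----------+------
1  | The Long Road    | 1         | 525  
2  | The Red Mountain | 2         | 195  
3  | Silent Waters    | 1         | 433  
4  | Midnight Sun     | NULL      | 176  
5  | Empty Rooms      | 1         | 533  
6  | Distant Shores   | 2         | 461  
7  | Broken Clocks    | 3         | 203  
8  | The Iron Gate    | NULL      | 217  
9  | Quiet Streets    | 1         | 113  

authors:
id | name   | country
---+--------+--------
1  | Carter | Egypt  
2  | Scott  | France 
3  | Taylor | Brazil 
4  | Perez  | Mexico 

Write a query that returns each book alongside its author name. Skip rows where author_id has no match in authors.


INNER JOIN keeps only books rows whose author_id matches an id in authors. Walk through each book:
  - book 1 (The Long Road): author_id=1 -> matches Carter
  - book 2 (The Red Mountain): author_id=2 -> matches Scott
  - book 3 (Silent Waters): author_id=1 -> matches Carter
  - book 4 (Midnight Sun): author_id=NULL, no match -> dropped
  - book 5 (Empty Rooms): author_id=1 -> matches Carter
  - book 6 (Distant Shores): author_id=2 -> matches Scott
  - book 7 (Broken Clocks): author_id=3 -> matches Taylor
  - book 8 (The Iron Gate): author_id=NULL, no match -> dropped
  - book 9 (Quiet Streets): author_id=1 -> matches Carter
So 2 of 9 rows are dropped.

SQL:
SELECT a.title, b.name AS author
FROM books a
INNER JOIN authors b ON a.author_id = b.id

Result:
title            | author
-----------------+-------
The Long Road    | Carter
The Red Mountain | Scott 
Silent Waters    | Carter
Empty Rooms      | Carter
Distant Shores   | Scott 
Broken Clocks    | Taylor
Quiet Streets    | Carter


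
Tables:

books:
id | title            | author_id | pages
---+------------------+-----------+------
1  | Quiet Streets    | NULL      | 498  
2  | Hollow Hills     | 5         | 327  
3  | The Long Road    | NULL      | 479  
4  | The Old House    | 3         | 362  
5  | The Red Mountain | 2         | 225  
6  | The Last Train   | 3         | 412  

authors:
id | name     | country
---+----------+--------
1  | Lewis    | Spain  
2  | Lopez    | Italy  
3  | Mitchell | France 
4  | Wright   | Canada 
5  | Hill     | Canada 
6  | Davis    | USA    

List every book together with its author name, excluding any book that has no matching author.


INNER JOIN keeps only books rows whose author_id matches an id in authors. Walk through each book:
  - book 1 (Quiet Streets): author_id=NULL, no match -> dropped
  - book 2 (Hollow Hills): author_id=5 -> matches Hill
  - book 3 (The Long Road): author_id=NULL, no match -> dropped
  - book 4 (The Old House): author_id=3 -> matches Mitchell
  - book 5 (The Red Mountain): author_id=2 -> matches Lopez
  - book 6 (The Last Train): author_id=3 -> matches Mitchell
So 2 of 6 rows are dropped.

SQL:
SELECT a.title, b.name AS author
FROM books a
INNER JOIN authors b ON a.author_id = b.id

Result:
title            | author  
-----------------+---------
Hollow Hills     | Hill    
The Old House    | Mitchell
The Red Mountain | Lopez   
The Last Train   | Mitchell


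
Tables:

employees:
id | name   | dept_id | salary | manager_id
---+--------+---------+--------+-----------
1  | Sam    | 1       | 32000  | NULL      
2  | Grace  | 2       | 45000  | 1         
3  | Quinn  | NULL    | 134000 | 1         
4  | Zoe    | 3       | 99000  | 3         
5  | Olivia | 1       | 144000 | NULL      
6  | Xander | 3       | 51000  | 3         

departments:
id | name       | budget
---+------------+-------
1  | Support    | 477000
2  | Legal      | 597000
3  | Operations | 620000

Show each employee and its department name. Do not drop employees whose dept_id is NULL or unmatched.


LEFT JOIN keeps every row from employees (the left table); where dept_id has no match in departments, the department columns become NULL. Walk through each employee:
  - employee 1 (Sam): dept_id=1 -> matches Support
  - employee 2 (Grace): dept_id=2 -> matches Legal
  - employee 3 (Quinn): dept_id=NULL, no match -> kept with NULL
  - employee 4 (Zoe): dept_id=3 -> matches Operations
  - employee 5 (Olivia): dept_id=1 -> matches Support
  - employee 6 (Xander): dept_id=3 -> matches Operations
All 6 rows appear; 1 has NULL department.

SQL:
SELECT a.name, b.name AS department
FROM employees a
LEFT JOIN departments b ON a.dept_id = b.id

Result:
name   | department
-------+-----------
Sam    | Support   
Grace  | Legal     
Quinn  | NULL      
Zoe    | Operations
Olivia | Support   
Xander | Operations


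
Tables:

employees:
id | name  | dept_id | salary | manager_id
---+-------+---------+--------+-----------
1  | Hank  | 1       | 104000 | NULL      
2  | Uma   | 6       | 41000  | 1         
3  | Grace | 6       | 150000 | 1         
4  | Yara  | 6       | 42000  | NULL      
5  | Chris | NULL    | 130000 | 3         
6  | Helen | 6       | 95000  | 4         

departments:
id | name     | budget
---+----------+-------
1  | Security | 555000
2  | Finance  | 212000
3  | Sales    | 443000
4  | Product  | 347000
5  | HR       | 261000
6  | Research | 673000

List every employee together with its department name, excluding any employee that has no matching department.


INNER JOIN keeps only employees rows whose dept_id matches an id in departments. Walk through each employee:
  - employee 1 (Hank): dept_id=1 -> matches Security
  - employee 2 (Uma): dept_id=6 -> matches Research
  - employee 3 (Grace): dept_id=6 -> matches Research
  - employee 4 (Yara): dept_id=6 -> matches Research
  - employee 5 (Chris): dept_id=NULL, no match -> dropped
  - employee 6 (Helen): dept_id=6 -> matches Research
So 1 of 6 rows is dropped.

SQL:
SELECT a.name, b.name AS department
FROM employees a
INNER JOIN departments b ON a.dept_id = b.id

Result:
name  | department
------+-----------
Hank  | Security  
Uma   | Research  
Grace | Research  
Yara  | Research  
Helen | Research  


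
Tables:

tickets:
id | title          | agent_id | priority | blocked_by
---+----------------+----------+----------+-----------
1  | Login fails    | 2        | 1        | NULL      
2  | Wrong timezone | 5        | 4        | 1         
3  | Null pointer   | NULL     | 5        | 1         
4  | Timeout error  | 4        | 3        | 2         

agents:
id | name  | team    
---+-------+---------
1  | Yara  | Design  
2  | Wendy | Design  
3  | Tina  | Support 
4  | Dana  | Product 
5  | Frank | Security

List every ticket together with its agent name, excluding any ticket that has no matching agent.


INNER JOIN keeps only tickets rows whose agent_id matches an id in agents. Walk through each ticket:
  - ticket 1 (Login fails): agent_id=2 -> matches Wendy
  - ticket 2 (Wrong timezone): agent_id=5 -> matches Frank
  - ticket 3 (Null pointer): agent_id=NULL, no match -> dropped
  - ticket 4 (Timeout error): agent_id=4 -> matches Dana
So 1 of 4 rows is dropped.

SQL:
SELECT a.title, b.name AS agent
FROM tickets a
INNER JOIN agents b ON a.agent_id = b.id

Result:
title          | agent
---------------+------
Login fails    | Wendy
Wrong timezone | Frank
Timeout error  | Dana 


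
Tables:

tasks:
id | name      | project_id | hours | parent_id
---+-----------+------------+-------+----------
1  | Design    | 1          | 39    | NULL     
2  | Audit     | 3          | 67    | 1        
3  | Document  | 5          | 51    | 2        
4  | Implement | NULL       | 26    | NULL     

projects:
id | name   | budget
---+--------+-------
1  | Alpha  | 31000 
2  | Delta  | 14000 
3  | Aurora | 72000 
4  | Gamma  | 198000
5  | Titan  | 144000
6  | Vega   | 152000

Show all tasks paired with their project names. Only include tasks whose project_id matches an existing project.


INNER JOIN keeps only tasks rows whose project_id matches an id in projects. Walk through each task:
  - task 1 (Design): project_id=1 -> matches Alpha
  - task 2 (Audit): project_id=3 -> matches Aurora
  - task 3 (Document): project_id=5 -> matches Titan
  - task 4 (Implement): project_id=NULL, no match -> dropped
So 1 of 4 rows is dropped.

SQL:
SELECT a.name, b.name AS project
FROM tasks a
INNER JOIN projects b ON a.project_id = b.id

Result:
name     | project
---------+--------
Design   | Alpha  
Audit    | Aurora 
Document | Titan  


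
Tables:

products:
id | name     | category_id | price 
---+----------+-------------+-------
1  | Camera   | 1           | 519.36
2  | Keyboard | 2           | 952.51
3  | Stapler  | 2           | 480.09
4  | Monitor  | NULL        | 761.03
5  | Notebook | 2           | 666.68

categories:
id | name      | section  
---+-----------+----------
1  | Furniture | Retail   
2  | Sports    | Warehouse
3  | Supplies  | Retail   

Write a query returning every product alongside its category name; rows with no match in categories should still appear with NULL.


LEFT JOIN keeps every row from products (the left table); where category_id has no match in categories, the category columns become NULL. Walk through each product:
  - product 1 (Camera): category_id=1 -> matches Furniture
  - product 2 (Keyboard): category_id=2 -> matches Sports
  - product 3 (Stapler): category_id=2 -> matches Sports
  - product 4 (Monitor): category_id=NULL, no match -> kept with NULL
  - product 5 (Notebook): category_id=2 -> matches Sports
All 5 rows appear; 1 has NULL category.

SQL:
SELECT a.name, b.name AS category
FROM products a
LEFT JOIN categories b ON a.category_id = b.id

Result:
name     | category 
---------+----------
Camera   | Furniture
Keyboard | Sports   
Stapler  | Sports   
Monitor  | NULL     
Notebook | Sports   


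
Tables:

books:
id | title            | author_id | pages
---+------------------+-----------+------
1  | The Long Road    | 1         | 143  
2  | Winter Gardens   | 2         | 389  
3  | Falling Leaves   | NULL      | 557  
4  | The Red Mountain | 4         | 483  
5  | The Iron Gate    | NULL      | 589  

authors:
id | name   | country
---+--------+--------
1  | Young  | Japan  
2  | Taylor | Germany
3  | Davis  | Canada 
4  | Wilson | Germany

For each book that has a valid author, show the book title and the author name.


INNER JOIN keeps only books rows whose author_id matches an id in authors. Walk through each book:
  - book 1 (The Long Road): author_id=1 -> matches Young
  - book 2 (Winter Gardens): author_id=2 -> matches Taylor
  - book 3 (Falling Leaves): author_id=NULL, no match -> dropped
  - book 4 (The Red Mountain): author_id=4 -> matches Wilson
  - book 5 (The Iron Gate): author_id=NULL, no match -> dropped
So 2 of 5 rows are dropped.

SQL:
SELECT a.title, b.name AS author
FROM books a
INNER JOIN authors b ON a.author_id = b.id

Result:
title            | author
-----------------+-------
The Long Road    | Young 
Winter Gardens   | Taylor
The Red Mountain | Wilson


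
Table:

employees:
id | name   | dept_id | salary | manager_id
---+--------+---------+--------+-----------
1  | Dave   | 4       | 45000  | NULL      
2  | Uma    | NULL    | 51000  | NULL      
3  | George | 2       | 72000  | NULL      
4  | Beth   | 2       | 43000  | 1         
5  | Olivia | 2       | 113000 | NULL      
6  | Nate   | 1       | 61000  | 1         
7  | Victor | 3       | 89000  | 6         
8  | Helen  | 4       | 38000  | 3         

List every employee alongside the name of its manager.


This is a self-join: employees is joined to a second copy of itself, matching each row's manager_id to another row's id. Use LEFT JOIN so rows with manager_id=NULL are kept.
  - employee 1 (Dave): manager_id=NULL -> NULL
  - employee 2 (Uma): manager_id=NULL -> NULL
  - employee 3 (George): manager_id=NULL -> NULL
  - employee 4 (Beth): manager_id=1 -> Dave
  - employee 5 (Olivia): manager_id=NULL -> NULL
  - employee 6 (Nate): manager_id=1 -> Dave
  - employee 7 (Victor): manager_id=6 -> Nate
  - employee 8 (Helen): manager_id=3 -> George

SQL:
SELECT a.name AS item, b.name AS manager
FROM employees a
LEFT JOIN employees b ON a.manager_id = b.id

Result:
item   | manager
-------+--------
Dave   | NULL   
Uma    | NULL   
George | NULL   
Beth   | Dave   
Olivia | NULL   
Nate   | Dave   
Victor | Nate   
Helen  | George 


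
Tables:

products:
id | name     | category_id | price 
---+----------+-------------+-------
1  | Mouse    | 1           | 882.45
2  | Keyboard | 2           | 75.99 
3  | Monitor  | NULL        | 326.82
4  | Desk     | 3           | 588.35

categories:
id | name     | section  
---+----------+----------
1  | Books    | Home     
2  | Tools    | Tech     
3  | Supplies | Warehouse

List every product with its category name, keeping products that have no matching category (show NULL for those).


LEFT JOIN keeps every row from products (the left table); where category_id has no match in categories, the category columns become NULL. Walk through each product:
  - product 1 (Mouse): category_id=1 -> matches Books
  - product 2 (Keyboard): category_id=2 -> matches Tools
  - product 3 (Monitor): category_id=NULL, no match -> kept with NULL
  - product 4 (Desk): category_id=3 -> matches Supplies
All 4 rows appear; 1 has NULL category.

SQL:
SELECT a.name, b.name AS category
FROM products a
LEFT JOIN categories b ON a.category_id = b.id

Result:
name     | category
---------+---------
Mouse    | Books   
Keyboard | Tools   
Monitor  | NULL    
Desk     | Supplies


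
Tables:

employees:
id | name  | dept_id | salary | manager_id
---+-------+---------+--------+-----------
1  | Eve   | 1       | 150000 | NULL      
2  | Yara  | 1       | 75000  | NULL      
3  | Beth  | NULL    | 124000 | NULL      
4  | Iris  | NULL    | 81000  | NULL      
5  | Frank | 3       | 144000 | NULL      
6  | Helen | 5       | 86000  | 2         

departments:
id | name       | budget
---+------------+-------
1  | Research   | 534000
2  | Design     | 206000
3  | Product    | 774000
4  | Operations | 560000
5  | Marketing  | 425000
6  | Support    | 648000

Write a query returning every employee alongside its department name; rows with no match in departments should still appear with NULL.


LEFT JOIN keeps every row from employees (the left table); where dept_id has no match in departments, the department columns become NULL. Walk through each employee:
  - employee 1 (Eve): dept_id=1 -> matches Research
  - employee 2 (Yara): dept_id=1 -> matches Research
  - employee 3 (Beth): dept_id=NULL, no match -> kept with NULL
  - employee 4 (Iris): dept_id=NULL, no match -> kept with NULL
  - employee 5 (Frank): dept_id=3 -> matches Product
  - employee 6 (Helen): dept_id=5 -> matches Marketing
All 6 rows appear; 2 have NULL department.

SQL:
SELECT a.name, b.name AS department
FROM employees a
LEFT JOIN departments b ON a.dept_id = b.id

Result:
name  | department
------+-----------
Eve   | Research  
Yara  | Research  
Beth  | NULL      
Iris  | NULL      
Frank | Product   
Helen | Marketing 


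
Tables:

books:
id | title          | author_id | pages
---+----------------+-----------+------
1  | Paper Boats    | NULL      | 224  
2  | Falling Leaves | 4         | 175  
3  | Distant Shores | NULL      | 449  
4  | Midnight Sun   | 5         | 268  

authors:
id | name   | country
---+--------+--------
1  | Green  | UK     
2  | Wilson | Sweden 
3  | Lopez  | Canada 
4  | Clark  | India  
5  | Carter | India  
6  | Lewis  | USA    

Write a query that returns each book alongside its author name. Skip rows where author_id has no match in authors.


INNER JOIN keeps only books rows whose author_id matches an id in authors. Walk through each book:
  - book 1 (Paper Boats): author_id=NULL, no match -> dropped
  - book 2 (Falling Leaves): author_id=4 -> matches Clark
  - book 3 (Distant Shores): author_id=NULL, no match -> dropped
  - book 4 (Midnight Sun): author_id=5 -> matches Carter
So 2 of 4 rows are dropped.

SQL:
SELECT a.title, b.name AS author
FROM books a
INNER JOIN authors b ON a.author_id = b.id

Result:
title          | author
---------------+-------
Falling Leaves | Clark 
Midnight Sun   | Carter


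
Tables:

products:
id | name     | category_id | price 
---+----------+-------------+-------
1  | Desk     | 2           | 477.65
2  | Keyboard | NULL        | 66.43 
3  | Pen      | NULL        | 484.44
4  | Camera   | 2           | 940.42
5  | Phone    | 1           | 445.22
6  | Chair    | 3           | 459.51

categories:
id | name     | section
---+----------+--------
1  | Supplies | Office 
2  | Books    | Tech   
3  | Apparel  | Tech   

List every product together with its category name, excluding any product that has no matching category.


INNER JOIN keeps only products rows whose category_id matches an id in categories. Walk through each product:
  - product 1 (Desk): category_id=2 -> matches Books
  - product 2 (Keyboard): category_id=NULL, no match -> dropped
  - product 3 (Pen): category_id=NULL, no match -> dropped
  - product 4 (Camera): category_id=2 -> matches Books
  - product 5 (Phone): category_id=1 -> matches Supplies
  - product 6 (Chair): category_id=3 -> matches Apparel
So 2 of 6 rows are dropped.

SQL:
SELECT a.name, b.name AS category
FROM products a
INNER JOIN categories b ON a.category_id = b.id

Result:
name   | category
-------+---------
Desk   | Books   
Camera | Books   
Phone  | Supplies
Chair  | Apparel 


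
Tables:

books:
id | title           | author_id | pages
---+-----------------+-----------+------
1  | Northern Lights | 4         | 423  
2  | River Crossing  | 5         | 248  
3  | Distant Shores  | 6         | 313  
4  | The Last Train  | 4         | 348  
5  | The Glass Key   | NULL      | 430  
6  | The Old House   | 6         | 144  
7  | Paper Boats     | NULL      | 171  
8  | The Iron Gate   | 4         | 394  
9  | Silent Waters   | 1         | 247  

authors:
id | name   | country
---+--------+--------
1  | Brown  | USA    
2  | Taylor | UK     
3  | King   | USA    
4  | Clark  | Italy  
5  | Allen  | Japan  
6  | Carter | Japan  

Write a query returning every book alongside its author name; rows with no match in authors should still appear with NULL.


LEFT JOIN keeps every row from books (the left table); where author_id has no match in authors, the author columns become NULL. Walk through each book:
  - book 1 (Northern Lights): author_id=4 -> matches Clark
  - book 2 (River Crossing): author_id=5 -> matches Allen
  - book 3 (Distant Shores): author_id=6 -> matches Carter
  - book 4 (The Last Train): author_id=4 -> matches Clark
  - book 5 (The Glass Key): author_id=NULL, no match -> kept with NULL
  - book 6 (The Old House): author_id=6 -> matches Carter
  - book 7 (Paper Boats): author_id=NULL, no match -> kept with NULL
  - book 8 (The Iron Gate): author_id=4 -> matches Clark
  - book 9 (Silent Waters): author_id=1 -> matches Brown
All 9 rows appear; 2 have NULL author.

SQL:
SELECT a.title, b.name AS author
FROM books a
LEFT JOIN authors b ON a.author_id = b.id

Result:
title           | author
----------------+-------
Northern Lights | Clark 
River Crossing  | Allen 
Distant Shores  | Carter
The Last Train  | Clark 
The Glass Key   | NULL  
The Old House   | Carter
Paper Boats     | NULL  
The Iron Gate   | Clark 
Silent Waters   | Brown 


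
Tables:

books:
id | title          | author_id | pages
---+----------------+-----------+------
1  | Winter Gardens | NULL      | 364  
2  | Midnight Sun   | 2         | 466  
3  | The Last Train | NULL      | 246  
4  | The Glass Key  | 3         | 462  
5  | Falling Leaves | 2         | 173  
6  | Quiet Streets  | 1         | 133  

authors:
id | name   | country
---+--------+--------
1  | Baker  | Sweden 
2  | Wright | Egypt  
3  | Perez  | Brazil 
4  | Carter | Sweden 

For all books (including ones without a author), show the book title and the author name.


LEFT JOIN keeps every row from books (the left table); where author_id has no match in authors, the author columns become NULL. Walk through each book:
  - book 1 (Winter Gardens): author_id=NULL, no match -> kept with NULL
  - book 2 (Midnight Sun): author_id=2 -> matches Wright
  - book 3 (The Last Train): author_id=NULL, no match -> kept with NULL
  - book 4 (The Glass Key): author_id=3 -> matches Perez
  - book 5 (Falling Leaves): author_id=2 -> matches Wright
  - book 6 (Quiet Streets): author_id=1 -> matches Baker
All 6 rows appear; 2 have NULL author.

SQL:
SELECT a.title, b.name AS author
FROM books a
LEFT JOIN authors b ON a.author_id = b.id

Result:
title          | author
---------------+-------
Winter Gardens | NULL  
Midnight Sun   | Wright
The Last Train | NULL  
The Glass Key  | Perez 
Falling Leaves | Wright
Quiet Streets  | Baker 


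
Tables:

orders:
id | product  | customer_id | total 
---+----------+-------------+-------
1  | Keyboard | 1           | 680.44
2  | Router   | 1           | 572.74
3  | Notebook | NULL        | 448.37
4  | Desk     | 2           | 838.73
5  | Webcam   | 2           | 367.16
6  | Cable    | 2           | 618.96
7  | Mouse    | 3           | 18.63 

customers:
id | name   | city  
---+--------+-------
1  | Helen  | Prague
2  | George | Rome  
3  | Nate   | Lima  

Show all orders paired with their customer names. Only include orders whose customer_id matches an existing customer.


INNER JOIN keeps only orders rows whose customer_id matches an id in customers. Walk through each order:
  - order 1 (Keyboard): customer_id=1 -> matches Helen
  - order 2 (Router): customer_id=1 -> matches Helen
  - order 3 (Notebook): customer_id=NULL, no match -> dropped
  - order 4 (Desk): customer_id=2 -> matches George
  - order 5 (Webcam): customer_id=2 -> matches George
  - order 6 (Cable): customer_id=2 -> matches George
  - order 7 (Mouse): customer_id=3 -> matches Nate
So 1 of 7 rows is dropped.

SQL:
SELECT a.product, b.name AS customer
FROM orders a
INNER JOIN customers b ON a.customer_id = b.id

Result:
product  | customer
---------+---------
Keyboard | Helen   
Router   | Helen   
Desk     | George  
Webcam   | George  
Cable    | George  
Mouse    | Nate    


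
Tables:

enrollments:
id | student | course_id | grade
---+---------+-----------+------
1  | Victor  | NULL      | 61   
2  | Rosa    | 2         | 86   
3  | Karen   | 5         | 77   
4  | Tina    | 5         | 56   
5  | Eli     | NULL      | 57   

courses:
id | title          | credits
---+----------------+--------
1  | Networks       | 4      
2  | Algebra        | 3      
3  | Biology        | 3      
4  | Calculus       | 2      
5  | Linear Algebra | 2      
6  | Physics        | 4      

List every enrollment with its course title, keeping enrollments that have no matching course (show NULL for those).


LEFT JOIN keeps every row from enrollments (the left table); where course_id has no match in courses, the course columns become NULL. Walk through each enrollment:
  - enrollment 1 (Victor): course_id=NULL, no match -> kept with NULL
  - enrollment 2 (Rosa): course_id=2 -> matches Algebra
  - enrollment 3 (Karen): course_id=5 -> matches Linear Algebra
  - enrollment 4 (Tina): course_id=5 -> matches Linear Algebra
  - enrollment 5 (Eli): course_id=NULL, no match -> kept with NULL
All 5 rows appear; 2 have NULL course.

SQL:
SELECT a.student, b.title AS course
FROM enrollments a
LEFT JOIN courses b ON a.course_id = b.id

Result:
student | course        
--------+---------------
Victor  | NULL          
Rosa    | Algebra       
Karen   | Linear Algebra
Tina    | Linear Algebra
Eli     | NULL          


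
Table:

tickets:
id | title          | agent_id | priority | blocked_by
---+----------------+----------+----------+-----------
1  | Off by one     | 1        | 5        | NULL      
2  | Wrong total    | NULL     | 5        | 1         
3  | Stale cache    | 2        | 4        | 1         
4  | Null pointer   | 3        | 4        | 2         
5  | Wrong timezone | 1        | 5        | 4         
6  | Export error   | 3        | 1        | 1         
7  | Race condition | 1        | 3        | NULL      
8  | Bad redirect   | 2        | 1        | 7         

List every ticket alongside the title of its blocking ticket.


This is a self-join: tickets is joined to a second copy of itself, matching each row's blocked_by to another row's id. Use LEFT JOIN so rows with blocked_by=NULL are kept.
  - ticket 1 (Off by one): blocked_by=NULL -> NULL
  - ticket 2 (Wrong total): blocked_by=1 -> Off by one
  - ticket 3 (Stale cache): blocked_by=1 -> Off by one
  - ticket 4 (Null pointer): blocked_by=2 -> Wrong total
  - ticket 5 (Wrong timezone): blocked_by=4 -> Null pointer
  - ticket 6 (Export error): blocked_by=1 -> Off by one
  - ticket 7 (Race condition): blocked_by=NULL -> NULL
  - ticket 8 (Bad redirect): blocked_by=7 -> Race condition

SQL:
SELECT a.title AS item, b.title AS blocked_by
FROM tickets a
LEFT JOIN tickets b ON a.blocked_by = b.id

Result:
item           | blocked_by    
---------------+---------------
Off by one     | NULL          
Wrong total    | Off by one    
Stale cache    | Off by one    
Null pointer   | Wrong total   
Wrong timezone | Null pointer  
Export error   | Off by one    
Race condition | NULL          
Bad redirect   | Race condition


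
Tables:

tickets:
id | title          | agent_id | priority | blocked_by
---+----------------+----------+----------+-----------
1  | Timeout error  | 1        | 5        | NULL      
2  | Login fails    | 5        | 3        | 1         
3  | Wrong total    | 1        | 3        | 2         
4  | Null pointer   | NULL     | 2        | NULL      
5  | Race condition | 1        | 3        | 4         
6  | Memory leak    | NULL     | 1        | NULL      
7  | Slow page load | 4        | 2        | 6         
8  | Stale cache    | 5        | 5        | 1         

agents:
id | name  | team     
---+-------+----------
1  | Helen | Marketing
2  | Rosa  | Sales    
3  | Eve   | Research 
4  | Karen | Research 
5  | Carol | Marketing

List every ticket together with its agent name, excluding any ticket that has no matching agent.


INNER JOIN keeps only tickets rows whose agent_id matches an id in agents. Walk through each ticket:
  - ticket 1 (Timeout error): agent_id=1 -> matches Helen
  - ticket 2 (Login fails): agent_id=5 -> matches Carol
  - ticket 3 (Wrong total): agent_id=1 -> matches Helen
  - ticket 4 (Null pointer): agent_id=NULL, no match -> dropped
  - ticket 5 (Race condition): agent_id=1 -> matches Helen
  - ticket 6 (Memory leak): agent_id=NULL, no match -> dropped
  - ticket 7 (Slow page load): agent_id=4 -> matches Karen
  - ticket 8 (Stale cache): agent_id=5 -> matches Carol
So 2 of 8 rows are dropped.

SQL:
SELECT a.title, b.name AS agent
FROM tickets a
INNER JOIN agents b ON a.agent_id = b.id

Result:
title          | agent
---------------+------
Timeout error  | Helen
Login fails    | Carol
Wrong total    | Helen
Race condition | Helen
Slow page load | Karen
Stale cache    | Carol


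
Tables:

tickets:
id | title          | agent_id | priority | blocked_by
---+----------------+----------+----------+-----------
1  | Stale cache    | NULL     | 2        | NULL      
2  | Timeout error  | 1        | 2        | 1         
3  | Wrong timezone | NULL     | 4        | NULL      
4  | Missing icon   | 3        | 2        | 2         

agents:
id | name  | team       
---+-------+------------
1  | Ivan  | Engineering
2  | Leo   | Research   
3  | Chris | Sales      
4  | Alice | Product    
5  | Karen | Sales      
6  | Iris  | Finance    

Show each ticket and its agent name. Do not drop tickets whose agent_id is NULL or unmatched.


LEFT JOIN keeps every row from tickets (the left table); where agent_id has no match in agents, the agent columns become NULL. Walk through each ticket:
  - ticket 1 (Stale cache): agent_id=NULL, no match -> kept with NULL
  - ticket 2 (Timeout error): agent_id=1 -> matches Ivan
  - ticket 3 (Wrong timezone): agent_id=NULL, no match -> kept with NULL
  - ticket 4 (Missing icon): agent_id=3 -> matches Chris
All 4 rows appear; 2 have NULL agent.

SQL:
SELECT a.title, b.name AS agent
FROM tickets a
LEFT JOIN agents b ON a.agent_id = b.id

Result:
title          | agent
---------------+------
Stale cache    | NULL 
Timeout error  | Ivan 
Wrong timezone | NULL 
Missing icon   | Chris


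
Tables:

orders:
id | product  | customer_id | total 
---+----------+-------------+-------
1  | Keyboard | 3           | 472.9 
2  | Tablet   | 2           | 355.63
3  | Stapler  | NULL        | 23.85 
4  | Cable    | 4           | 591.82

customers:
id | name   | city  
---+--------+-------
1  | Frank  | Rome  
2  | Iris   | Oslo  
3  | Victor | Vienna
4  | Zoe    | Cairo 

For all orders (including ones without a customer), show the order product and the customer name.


LEFT JOIN keeps every row from orders (the left table); where customer_id has no match in customers, the customer columns become NULL. Walk through each order:
  - order 1 (Keyboard): customer_id=3 -> matches Victor
  - order 2 (Tablet): customer_id=2 -> matches Iris
  - order 3 (Stapler): customer_id=NULL, no match -> kept with NULL
  - order 4 (Cable): customer_id=4 -> matches Zoe
All 4 rows appear; 1 has NULL customer.

SQL:
SELECT a.product, b.name AS customer
FROM orders a
LEFT JOIN customers b ON a.customer_id = b.id

Result:
product  | customer
---------+---------
Keyboard | Victor  
Tablet   | Iris    
Stapler  | NULL    
Cable    | Zoe     


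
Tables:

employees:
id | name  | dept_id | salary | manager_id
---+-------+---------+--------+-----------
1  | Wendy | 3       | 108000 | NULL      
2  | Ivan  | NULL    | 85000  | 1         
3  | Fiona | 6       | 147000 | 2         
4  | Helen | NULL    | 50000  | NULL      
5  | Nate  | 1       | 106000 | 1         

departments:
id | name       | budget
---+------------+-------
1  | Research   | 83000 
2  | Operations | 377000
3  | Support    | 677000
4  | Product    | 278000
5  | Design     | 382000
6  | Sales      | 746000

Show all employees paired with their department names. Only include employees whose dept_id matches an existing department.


INNER JOIN keeps only employees rows whose dept_id matches an id in departments. Walk through each employee:
  - employee 1 (Wendy): dept_id=3 -> matches Support
  - employee 2 (Ivan): dept_id=NULL, no match -> dropped
  - employee 3 (Fiona): dept_id=6 -> matches Sales
  - employee 4 (Helen): dept_id=NULL, no match -> dropped
  - employee 5 (Nate): dept_id=1 -> matches Research
So 2 of 5 rows are dropped.

SQL:
SELECT a.name, b.name AS department
FROM employees a
INNER JOIN departments b ON a.dept_id = b.id

Result:
name  | department
------+-----------
Wendy | Support   
Fiona | Sales     
Nate  | Research  


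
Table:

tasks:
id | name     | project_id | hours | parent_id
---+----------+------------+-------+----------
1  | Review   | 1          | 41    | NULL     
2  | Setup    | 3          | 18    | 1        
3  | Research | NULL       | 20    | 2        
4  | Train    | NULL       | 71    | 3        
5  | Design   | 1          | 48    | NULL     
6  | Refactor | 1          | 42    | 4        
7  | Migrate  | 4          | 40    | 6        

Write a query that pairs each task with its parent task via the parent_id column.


This is a self-join: tasks is joined to a second copy of itself, matching each row's parent_id to another row's id. Use LEFT JOIN so rows with parent_id=NULL are kept.
  - task 1 (Review): parent_id=NULL -> NULL
  - task 2 (Setup): parent_id=1 -> Review
  - task 3 (Research): parent_id=2 -> Setup
  - task 4 (Train): parent_id=3 -> Research
  - task 5 (Design): parent_id=NULL -> NULL
  - task 6 (Refactor): parent_id=4 -> Train
  - task 7 (Migrate): parent_id=6 -> Refactor

SQL:
SELECT a.name AS item, b.name AS parent
FROM tasks a
LEFT JOIN tasks b ON a.parent_id = b.id

Result:
item     | parent  
---------+---------
Review   | NULL    
Setup    | Review  
Research | Setup   
Train    | Research
Design   | NULL    
Refactor | Train   
Migrate  | Refactor


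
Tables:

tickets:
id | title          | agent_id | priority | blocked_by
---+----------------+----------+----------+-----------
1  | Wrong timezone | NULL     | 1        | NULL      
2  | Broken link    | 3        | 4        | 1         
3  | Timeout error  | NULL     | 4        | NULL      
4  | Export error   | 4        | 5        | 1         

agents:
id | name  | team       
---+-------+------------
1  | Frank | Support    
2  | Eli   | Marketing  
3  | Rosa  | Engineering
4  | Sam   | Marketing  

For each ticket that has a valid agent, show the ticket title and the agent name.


INNER JOIN keeps only tickets rows whose agent_id matches an id in agents. Walk through each ticket:
  - ticket 1 (Wrong timezone): agent_id=NULL, no match -> dropped
  - ticket 2 (Broken link): agent_id=3 -> matches Rosa
  - ticket 3 (Timeout error): agent_id=NULL, no match -> dropped
  - ticket 4 (Export error): agent_id=4 -> matches Sam
So 2 of 4 rows are dropped.

SQL:
SELECT a.title, b.name AS agent
FROM tickets a
INNER JOIN agents b ON a.agent_id = b.id

Result:
title        | agent
-------------+------
Broken link  | Rosa 
Export error | Sam  


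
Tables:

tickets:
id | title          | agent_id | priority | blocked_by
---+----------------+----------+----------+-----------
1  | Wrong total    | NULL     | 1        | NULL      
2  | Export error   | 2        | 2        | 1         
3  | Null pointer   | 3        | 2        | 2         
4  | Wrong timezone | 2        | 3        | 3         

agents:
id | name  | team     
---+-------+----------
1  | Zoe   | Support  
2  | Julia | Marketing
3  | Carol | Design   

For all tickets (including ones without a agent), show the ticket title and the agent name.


LEFT JOIN keeps every row from tickets (the left table); where agent_id has no match in agents, the agent columns become NULL. Walk through each ticket:
  - ticket 1 (Wrong total): agent_id=NULL, no match -> kept with NULL
  - ticket 2 (Export error): agent_id=2 -> matches Julia
  - ticket 3 (Null pointer): agent_id=3 -> matches Carol
  - ticket 4 (Wrong timezone): agent_id=2 -> matches Julia
All 4 rows appear; 1 has NULL agent.

SQL:
SELECT a.title, b.name AS agent
FROM tickets a
LEFT JOIN agents b ON a.agent_id = b.id

Result:
title          | agent
---------------+------
Wrong total    | NULL 
Export error   | Julia
Null pointer   | Carol
Wrong timezone | Julia


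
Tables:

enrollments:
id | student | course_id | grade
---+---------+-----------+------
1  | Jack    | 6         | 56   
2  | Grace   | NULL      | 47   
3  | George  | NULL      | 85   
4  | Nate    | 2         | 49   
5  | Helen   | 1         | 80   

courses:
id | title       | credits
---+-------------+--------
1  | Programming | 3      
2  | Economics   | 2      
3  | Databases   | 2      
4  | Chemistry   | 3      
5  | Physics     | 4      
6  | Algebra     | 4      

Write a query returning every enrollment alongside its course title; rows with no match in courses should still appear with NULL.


LEFT JOIN keeps every row from enrollments (the left table); where course_id has no match in courses, the course columns become NULL. Walk through each enrollment:
  - enrollment 1 (Jack): course_id=6 -> matches Algebra
  - enrollment 2 (Grace): course_id=NULL, no match -> kept with NULL
  - enrollment 3 (George): course_id=NULL, no match -> kept with NULL
  - enrollment 4 (Nate): course_id=2 -> matches Economics
  - enrollment 5 (Helen): course_id=1 -> matches Programming
All 5 rows appear; 2 have NULL course.

SQL:
SELECT a.student, b.title AS course
FROM enrollments a
LEFT JOIN courses b ON a.course_id = b.id

Result:
student | course     
--------+------------
Jack    | Algebra    
Grace   | NULL       
George  | NULL       
Nate    | Economics  
Helen   | Programming


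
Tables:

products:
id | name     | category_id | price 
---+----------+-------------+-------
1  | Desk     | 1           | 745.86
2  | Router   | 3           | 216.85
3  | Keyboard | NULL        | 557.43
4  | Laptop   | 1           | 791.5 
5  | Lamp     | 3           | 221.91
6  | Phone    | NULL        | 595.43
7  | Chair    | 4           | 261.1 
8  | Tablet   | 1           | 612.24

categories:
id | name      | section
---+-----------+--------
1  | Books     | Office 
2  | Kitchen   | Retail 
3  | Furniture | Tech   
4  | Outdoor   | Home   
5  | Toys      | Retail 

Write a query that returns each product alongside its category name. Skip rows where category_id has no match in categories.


INNER JOIN keeps only products rows whose category_id matches an id in categories. Walk through each product:
  - product 1 (Desk): category_id=1 -> matches Books
  - product 2 (Router): category_id=3 -> matches Furniture
  - product 3 (Keyboard): category_id=NULL, no match -> dropped
  - product 4 (Laptop): category_id=1 -> matches Books
  - product 5 (Lamp): category_id=3 -> matches Furniture
  - product 6 (Phone): category_id=NULL, no match -> dropped
  - product 7 (Chair): category_id=4 -> matches Outdoor
  - product 8 (Tablet): category_id=1 -> matches Books
So 2 of 8 rows are dropped.

SQL:
SELECT a.name, b.name AS category
FROM products a
INNER JOIN categories b ON a.category_id = b.id

Result:
name   | category 
-------+----------
Desk   | Books    
Router | Furniture
Laptop | Books    
Lamp   | Furniture
Chair  | Outdoor  
Tablet | Books    


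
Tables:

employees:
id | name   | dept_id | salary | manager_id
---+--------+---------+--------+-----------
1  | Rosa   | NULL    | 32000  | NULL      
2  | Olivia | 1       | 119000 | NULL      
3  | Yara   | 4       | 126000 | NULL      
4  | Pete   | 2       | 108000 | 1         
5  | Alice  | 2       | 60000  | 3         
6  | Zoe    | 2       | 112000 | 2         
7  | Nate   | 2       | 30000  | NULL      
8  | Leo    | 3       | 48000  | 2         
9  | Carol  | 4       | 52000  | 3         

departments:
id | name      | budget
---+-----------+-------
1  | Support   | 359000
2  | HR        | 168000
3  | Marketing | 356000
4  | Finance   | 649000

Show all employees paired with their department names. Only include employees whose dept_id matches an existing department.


INNER JOIN keeps only employees rows whose dept_id matches an id in departments. Walk through each employee:
  - employee 1 (Rosa): dept_id=NULL, no match -> dropped
  - employee 2 (Olivia): dept_id=1 -> matches Support
  - employee 3 (Yara): dept_id=4 -> matches Finance
  - employee 4 (Pete): dept_id=2 -> matches HR
  - employee 5 (Alice): dept_id=2 -> matches HR
  - employee 6 (Zoe): dept_id=2 -> matches HR
  - employee 7 (Nate): dept_id=2 -> matches HR
  - employee 8 (Leo): dept_id=3 -> matches Marketing
  - employee 9 (Carol): dept_id=4 -> matches Finance
So 1 of 9 rows is dropped.

SQL:
SELECT a.name, b.name AS department
FROM employees a
INNER JOIN departments b ON a.dept_id = b.id

Result:
name   | department
-------+-----------
Olivia | Support   
Yara   | Finance   
Pete   | HR        
Alice  | HR        
Zoe    | HR        
Nate   | HR        
Leo    | Marketing 
Carol  | Finance   
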